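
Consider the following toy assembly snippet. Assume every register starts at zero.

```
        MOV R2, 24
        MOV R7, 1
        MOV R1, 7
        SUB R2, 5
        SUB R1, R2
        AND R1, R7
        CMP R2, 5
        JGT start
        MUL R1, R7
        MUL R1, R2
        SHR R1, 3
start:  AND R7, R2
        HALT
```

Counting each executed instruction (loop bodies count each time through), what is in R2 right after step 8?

19

MOV R2, 24 → R2=24
MOV R7, 1 → R7=1
MOV R1, 7 → R1=7
SUB R2, 5 → R2=24-5=19
SUB R1, R2 → R1=7-19=-12
AND R1, R7 → R1=(-12)&1=0
CMP R2, 5  (cmp 19,5)
JGT start: taken
After step 8: R2 = 19.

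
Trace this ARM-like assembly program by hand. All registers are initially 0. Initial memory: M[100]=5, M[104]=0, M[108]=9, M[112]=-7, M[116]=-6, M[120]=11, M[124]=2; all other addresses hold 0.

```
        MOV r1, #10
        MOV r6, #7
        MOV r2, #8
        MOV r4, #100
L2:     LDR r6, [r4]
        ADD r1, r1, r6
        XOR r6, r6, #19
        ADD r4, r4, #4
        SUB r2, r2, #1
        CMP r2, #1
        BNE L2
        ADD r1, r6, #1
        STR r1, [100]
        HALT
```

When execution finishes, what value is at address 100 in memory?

after MOV r1, #10: r1=10
after MOV r6, #7: r6=7
after MOV r2, #8: r2=8
after MOV r4, #100: r4=100
after LDR r6, [r4]: r6=M[100]=5
after ADD r1, r1, r6: r1=10+5=15
after XOR r6, r6, #19: r6=5^19=22
after ADD r4, r4, #4: r4=100+4=104
after SUB r2, r2, #1: r2=8-1=7
CMP r2, #1  (cmp 7,1)
BNE L2: taken
after LDR r6, [r4]: r6=M[104]=0
after ADD r1, r1, r6: r1=15+0=15
after XOR r6, r6, #19: r6=0^19=19
after ADD r4, r4, #4: r4=104+4=108
after SUB r2, r2, #1: r2=7-1=6
CMP r2, #1  (cmp 6,1)
BNE L2: taken
after LDR r6, [r4]: r6=M[108]=9
after ADD r1, r1, r6: r1=15+9=24
after XOR r6, r6, #19: r6=9^19=26
after ADD r4, r4, #4: r4=108+4=112
after SUB r2, r2, #1: r2=6-1=5
CMP r2, #1  (cmp 5,1)
BNE L2: taken
after LDR r6, [r4]: r6=M[112]=-7
after ADD r1, r1, r6: r1=24+(-7)=17
after XOR r6, r6, #19: r6=(-7)^19=-22
after ADD r4, r4, #4: r4=112+4=116
after SUB r2, r2, #1: r2=5-1=4
CMP r2, #1  (cmp 4,1)
BNE L2: taken
after LDR r6, [r4]: r6=M[116]=-6
after ADD r1, r1, r6: r1=17+(-6)=11
after XOR r6, r6, #19: r6=(-6)^19=-23
after ADD r4, r4, #4: r4=116+4=120
after SUB r2, r2, #1: r2=4-1=3
CMP r2, #1  (cmp 3,1)
BNE L2: taken
after LDR r6, [r4]: r6=M[120]=11
after ADD r1, r1, r6: r1=11+11=22
after XOR r6, r6, #19: r6=11^19=24
after ADD r4, r4, #4: r4=120+4=124
after SUB r2, r2, #1: r2=3-1=2
CMP r2, #1  (cmp 2,1)
BNE L2: taken
after LDR r6, [r4]: r6=M[124]=2
after ADD r1, r1, r6: r1=22+2=24
after XOR r6, r6, #19: r6=2^19=17
after ADD r4, r4, #4: r4=124+4=128
after SUB r2, r2, #1: r2=2-1=1
CMP r2, #1  (cmp 1,1)
BNE L2: not taken
after ADD r1, r6, #1: r1=17+1=18
STR r1, [100] → M[100]=18
halt.

18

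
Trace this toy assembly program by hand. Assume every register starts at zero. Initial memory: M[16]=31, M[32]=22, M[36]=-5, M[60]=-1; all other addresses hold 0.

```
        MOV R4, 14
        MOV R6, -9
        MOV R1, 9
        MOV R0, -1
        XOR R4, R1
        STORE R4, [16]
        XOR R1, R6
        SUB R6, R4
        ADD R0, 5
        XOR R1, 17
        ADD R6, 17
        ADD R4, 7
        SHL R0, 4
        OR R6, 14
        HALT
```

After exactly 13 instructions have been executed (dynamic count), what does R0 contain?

64

after MOV R4, 14: R4=14
after MOV R6, -9: R6=-9
after MOV R1, 9: R1=9
after MOV R0, -1: R0=-1
after XOR R4, R1: R4=14^9=7
STORE R4, [16] → M[16]=7
after XOR R1, R6: R1=9^(-9)=-2
after SUB R6, R4: R6=(-9)-7=-16
after ADD R0, 5: R0=(-1)+5=4
after XOR R1, 17: R1=(-2)^17=-17
after ADD R6, 17: R6=(-16)+17=1
after ADD R4, 7: R4=7+7=14
after SHL R0, 4: R0=4<<4=64
After step 13: R0 = 64.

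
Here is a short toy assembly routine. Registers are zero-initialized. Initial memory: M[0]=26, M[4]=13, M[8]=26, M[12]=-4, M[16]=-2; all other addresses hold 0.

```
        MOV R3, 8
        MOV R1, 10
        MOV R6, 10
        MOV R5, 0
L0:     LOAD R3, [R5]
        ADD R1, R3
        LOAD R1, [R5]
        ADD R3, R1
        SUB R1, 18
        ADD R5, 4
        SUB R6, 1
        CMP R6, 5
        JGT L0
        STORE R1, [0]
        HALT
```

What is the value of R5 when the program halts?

20

MOV R3, 8 → R3=8
MOV R1, 10 → R1=10
MOV R6, 10 → R6=10
MOV R5, 0 → R5=0
LOAD R3, [R5] → R3=M[0]=26
ADD R1, R3 → R1=10+26=36
LOAD R1, [R5] → R1=M[0]=26
ADD R3, R1 → R3=26+26=52
SUB R1, 18 → R1=26-18=8
ADD R5, 4 → R5=0+4=4
SUB R6, 1 → R6=10-1=9
CMP R6, 5  (cmp 9,5)
JGT L0: taken
LOAD R3, [R5] → R3=M[4]=13
ADD R1, R3 → R1=8+13=21
LOAD R1, [R5] → R1=M[4]=13
ADD R3, R1 → R3=13+13=26
SUB R1, 18 → R1=13-18=-5
ADD R5, 4 → R5=4+4=8
SUB R6, 1 → R6=9-1=8
CMP R6, 5  (cmp 8,5)
JGT L0: taken
LOAD R3, [R5] → R3=M[8]=26
ADD R1, R3 → R1=(-5)+26=21
LOAD R1, [R5] → R1=M[8]=26
ADD R3, R1 → R3=26+26=52
SUB R1, 18 → R1=26-18=8
ADD R5, 4 → R5=8+4=12
SUB R6, 1 → R6=8-1=7
CMP R6, 5  (cmp 7,5)
JGT L0: taken
LOAD R3, [R5] → R3=M[12]=-4
ADD R1, R3 → R1=8+(-4)=4
LOAD R1, [R5] → R1=M[12]=-4
ADD R3, R1 → R3=(-4)+(-4)=-8
SUB R1, 18 → R1=(-4)-18=-22
ADD R5, 4 → R5=12+4=16
SUB R6, 1 → R6=7-1=6
CMP R6, 5  (cmp 6,5)
JGT L0: taken
LOAD R3, [R5] → R3=M[16]=-2
ADD R1, R3 → R1=(-22)+(-2)=-24
LOAD R1, [R5] → R1=M[16]=-2
ADD R3, R1 → R3=(-2)+(-2)=-4
SUB R1, 18 → R1=(-2)-18=-20
ADD R5, 4 → R5=16+4=20
SUB R6, 1 → R6=6-1=5
CMP R6, 5  (cmp 5,5)
JGT L0: not taken
STORE R1, [0] → M[0]=-20
halt.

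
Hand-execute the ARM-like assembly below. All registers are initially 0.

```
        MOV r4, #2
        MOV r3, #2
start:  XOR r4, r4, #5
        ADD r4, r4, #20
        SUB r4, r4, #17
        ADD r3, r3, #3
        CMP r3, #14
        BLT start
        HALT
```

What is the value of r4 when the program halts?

34

after MOV r4, #2: r4=2
after MOV r3, #2: r3=2
after XOR r4, r4, #5: r4=2^5=7
after ADD r4, r4, #20: r4=7+20=27
after SUB r4, r4, #17: r4=27-17=10
after ADD r3, r3, #3: r3=2+3=5
CMP r3, #14  (cmp 5,14)
BLT start: taken
after XOR r4, r4, #5: r4=10^5=15
after ADD r4, r4, #20: r4=15+20=35
after SUB r4, r4, #17: r4=35-17=18
after ADD r3, r3, #3: r3=5+3=8
CMP r3, #14  (cmp 8,14)
BLT start: taken
after XOR r4, r4, #5: r4=18^5=23
after ADD r4, r4, #20: r4=23+20=43
after SUB r4, r4, #17: r4=43-17=26
after ADD r3, r3, #3: r3=8+3=11
CMP r3, #14  (cmp 11,14)
BLT start: taken
after XOR r4, r4, #5: r4=26^5=31
after ADD r4, r4, #20: r4=31+20=51
after SUB r4, r4, #17: r4=51-17=34
after ADD r3, r3, #3: r3=11+3=14
CMP r3, #14  (cmp 14,14)
BLT start: not taken
halt.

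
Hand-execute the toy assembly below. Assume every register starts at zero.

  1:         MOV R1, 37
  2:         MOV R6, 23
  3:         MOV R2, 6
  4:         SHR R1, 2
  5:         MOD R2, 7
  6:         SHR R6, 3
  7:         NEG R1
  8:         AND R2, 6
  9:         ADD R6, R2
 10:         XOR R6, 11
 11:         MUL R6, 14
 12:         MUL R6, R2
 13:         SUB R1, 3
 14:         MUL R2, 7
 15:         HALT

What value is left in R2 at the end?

42

R1=37
R6=23
R2=6
R1=37>>2=9
R2=6%7=6
R6=23>>3=2
R1=-(9)=-9
R2=6&6=6
R6=2+6=8
R6=8^11=3
R6=3*14=42
R6=42*6=252
R1=(-9)-3=-12
R2=6*7=42
halt.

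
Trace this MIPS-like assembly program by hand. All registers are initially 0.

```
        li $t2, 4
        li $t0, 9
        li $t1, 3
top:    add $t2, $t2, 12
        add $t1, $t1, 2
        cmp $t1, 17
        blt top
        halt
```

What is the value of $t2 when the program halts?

88

$t2=4
$t0=9
$t1=3
$t2=4+12=16
$t1=3+2=5
cmp $t1, 17  (cmp 5,17)
blt top: taken
$t2=16+12=28
$t1=5+2=7
cmp $t1, 17  (cmp 7,17)
blt top: taken
$t2=28+12=40
$t1=7+2=9
cmp $t1, 17  (cmp 9,17)
blt top: taken
$t2=40+12=52
$t1=9+2=11
cmp $t1, 17  (cmp 11,17)
blt top: taken
$t2=52+12=64
$t1=11+2=13
cmp $t1, 17  (cmp 13,17)
blt top: taken
$t2=64+12=76
$t1=13+2=15
cmp $t1, 17  (cmp 15,17)
blt top: taken
$t2=76+12=88
$t1=15+2=17
cmp $t1, 17  (cmp 17,17)
blt top: not taken
halt.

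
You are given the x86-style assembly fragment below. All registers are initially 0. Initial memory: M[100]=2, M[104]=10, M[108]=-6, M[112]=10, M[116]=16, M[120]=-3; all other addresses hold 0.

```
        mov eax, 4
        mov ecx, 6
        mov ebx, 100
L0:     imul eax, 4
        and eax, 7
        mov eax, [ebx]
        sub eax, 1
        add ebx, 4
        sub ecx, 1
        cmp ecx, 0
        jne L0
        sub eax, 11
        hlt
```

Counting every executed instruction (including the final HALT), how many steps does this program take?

eax=4
ecx=6
ebx=100
eax=4*4=16
eax=16&7=0
eax=M[100]=2
eax=2-1=1
ebx=100+4=104
ecx=6-1=5
cmp ecx, 0  (cmp 5,0)
jne L0: taken
eax=1*4=4
eax=4&7=4
eax=M[104]=10
eax=10-1=9
ebx=104+4=108
ecx=5-1=4
cmp ecx, 0  (cmp 4,0)
jne L0: taken
eax=9*4=36
eax=36&7=4
eax=M[108]=-6
eax=(-6)-1=-7
ebx=108+4=112
ecx=4-1=3
cmp ecx, 0  (cmp 3,0)
jne L0: taken
eax=(-7)*4=-28
eax=(-28)&7=4
eax=M[112]=10
eax=10-1=9
ebx=112+4=116
ecx=3-1=2
cmp ecx, 0  (cmp 2,0)
jne L0: taken
eax=9*4=36
eax=36&7=4
eax=M[116]=16
eax=16-1=15
ebx=116+4=120
ecx=2-1=1
cmp ecx, 0  (cmp 1,0)
jne L0: taken
eax=15*4=60
eax=60&7=4
eax=M[120]=-3
eax=(-3)-1=-4
ebx=120+4=124
ecx=1-1=0
cmp ecx, 0  (cmp 0,0)
jne L0: not taken
eax=(-4)-11=-15
halt.
Total executed instructions: 53.

53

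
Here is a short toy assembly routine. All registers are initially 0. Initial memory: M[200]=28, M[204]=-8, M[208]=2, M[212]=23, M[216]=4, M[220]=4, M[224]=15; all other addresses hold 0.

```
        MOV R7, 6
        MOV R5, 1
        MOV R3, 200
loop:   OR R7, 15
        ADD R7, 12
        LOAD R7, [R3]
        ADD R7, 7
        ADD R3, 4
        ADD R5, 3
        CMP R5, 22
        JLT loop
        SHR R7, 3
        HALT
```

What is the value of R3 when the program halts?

228

R7=6
R5=1
R3=200
R7=6|15=15
R7=15+12=27
R7=M[200]=28
R7=28+7=35
R3=200+4=204
R5=1+3=4
CMP R5, 22  (cmp 4,22)
JLT loop: taken
R7=35|15=47
R7=47+12=59
R7=M[204]=-8
R7=(-8)+7=-1
R3=204+4=208
R5=4+3=7
CMP R5, 22  (cmp 7,22)
JLT loop: taken
R7=(-1)|15=-1
R7=(-1)+12=11
R7=M[208]=2
R7=2+7=9
R3=208+4=212
R5=7+3=10
CMP R5, 22  (cmp 10,22)
JLT loop: taken
R7=9|15=15
R7=15+12=27
R7=M[212]=23
R7=23+7=30
R3=212+4=216
R5=10+3=13
CMP R5, 22  (cmp 13,22)
JLT loop: taken
R7=30|15=31
R7=31+12=43
R7=M[216]=4
R7=4+7=11
R3=216+4=220
R5=13+3=16
CMP R5, 22  (cmp 16,22)
JLT loop: taken
R7=11|15=15
R7=15+12=27
R7=M[220]=4
R7=4+7=11
R3=220+4=224
R5=16+3=19
CMP R5, 22  (cmp 19,22)
JLT loop: taken
R7=11|15=15
R7=15+12=27
R7=M[224]=15
R7=15+7=22
R3=224+4=228
R5=19+3=22
CMP R5, 22  (cmp 22,22)
JLT loop: not taken
R7=22>>3=2
halt.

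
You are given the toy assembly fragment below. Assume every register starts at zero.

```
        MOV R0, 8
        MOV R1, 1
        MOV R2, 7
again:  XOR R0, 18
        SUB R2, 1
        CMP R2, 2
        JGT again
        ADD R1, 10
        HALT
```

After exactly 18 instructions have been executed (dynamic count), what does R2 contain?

after MOV R0, 8: R0=8
after MOV R1, 1: R1=1
after MOV R2, 7: R2=7
after XOR R0, 18: R0=8^18=26
after SUB R2, 1: R2=7-1=6
CMP R2, 2  (cmp 6,2)
JGT again: taken
after XOR R0, 18: R0=26^18=8
after SUB R2, 1: R2=6-1=5
CMP R2, 2  (cmp 5,2)
JGT again: taken
after XOR R0, 18: R0=8^18=26
after SUB R2, 1: R2=5-1=4
CMP R2, 2  (cmp 4,2)
JGT again: taken
after XOR R0, 18: R0=26^18=8
after SUB R2, 1: R2=4-1=3
CMP R2, 2  (cmp 3,2)
After step 18: R2 = 3.

3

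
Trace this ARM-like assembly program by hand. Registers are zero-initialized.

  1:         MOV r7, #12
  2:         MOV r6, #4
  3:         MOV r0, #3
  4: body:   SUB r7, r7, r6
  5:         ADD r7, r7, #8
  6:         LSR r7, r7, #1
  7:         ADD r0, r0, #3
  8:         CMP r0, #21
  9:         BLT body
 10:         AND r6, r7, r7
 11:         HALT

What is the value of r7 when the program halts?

MOV r7, #12 → r7=12
MOV r6, #4 → r6=4
MOV r0, #3 → r0=3
SUB r7, r7, r6 → r7=12-4=8
ADD r7, r7, #8 → r7=8+8=16
LSR r7, r7, #1 → r7=16>>1=8
ADD r0, r0, #3 → r0=3+3=6
CMP r0, #21  (cmp 6,21)
BLT body: taken
SUB r7, r7, r6 → r7=8-4=4
ADD r7, r7, #8 → r7=4+8=12
LSR r7, r7, #1 → r7=12>>1=6
ADD r0, r0, #3 → r0=6+3=9
CMP r0, #21  (cmp 9,21)
BLT body: taken
SUB r7, r7, r6 → r7=6-4=2
ADD r7, r7, #8 → r7=2+8=10
LSR r7, r7, #1 → r7=10>>1=5
ADD r0, r0, #3 → r0=9+3=12
CMP r0, #21  (cmp 12,21)
BLT body: taken
SUB r7, r7, r6 → r7=5-4=1
ADD r7, r7, #8 → r7=1+8=9
LSR r7, r7, #1 → r7=9>>1=4
ADD r0, r0, #3 → r0=12+3=15
CMP r0, #21  (cmp 15,21)
BLT body: taken
SUB r7, r7, r6 → r7=4-4=0
ADD r7, r7, #8 → r7=0+8=8
LSR r7, r7, #1 → r7=8>>1=4
ADD r0, r0, #3 → r0=15+3=18
CMP r0, #21  (cmp 18,21)
BLT body: taken
SUB r7, r7, r6 → r7=4-4=0
ADD r7, r7, #8 → r7=0+8=8
LSR r7, r7, #1 → r7=8>>1=4
ADD r0, r0, #3 → r0=18+3=21
CMP r0, #21  (cmp 21,21)
BLT body: not taken
AND r6, r7, r7 → r6=4&4=4
halt.

4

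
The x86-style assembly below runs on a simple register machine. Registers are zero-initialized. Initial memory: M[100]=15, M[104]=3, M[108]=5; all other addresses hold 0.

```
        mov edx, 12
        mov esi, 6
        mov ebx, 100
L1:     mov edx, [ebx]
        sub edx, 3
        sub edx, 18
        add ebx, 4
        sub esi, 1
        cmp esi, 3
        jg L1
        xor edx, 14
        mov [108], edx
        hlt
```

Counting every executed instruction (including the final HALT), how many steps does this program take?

27

mov edx, 12 → edx=12
mov esi, 6 → esi=6
mov ebx, 100 → ebx=100
mov edx, [ebx] → edx=M[100]=15
sub edx, 3 → edx=15-3=12
sub edx, 18 → edx=12-18=-6
add ebx, 4 → ebx=100+4=104
sub esi, 1 → esi=6-1=5
cmp esi, 3  (cmp 5,3)
jg L1: taken
mov edx, [ebx] → edx=M[104]=3
sub edx, 3 → edx=3-3=0
sub edx, 18 → edx=0-18=-18
add ebx, 4 → ebx=104+4=108
sub esi, 1 → esi=5-1=4
cmp esi, 3  (cmp 4,3)
jg L1: taken
mov edx, [ebx] → edx=M[108]=5
sub edx, 3 → edx=5-3=2
sub edx, 18 → edx=2-18=-16
add ebx, 4 → ebx=108+4=112
sub esi, 1 → esi=4-1=3
cmp esi, 3  (cmp 3,3)
jg L1: not taken
xor edx, 14 → edx=(-16)^14=-2
mov [108], edx → M[108]=-2
halt.
Total executed instructions: 27.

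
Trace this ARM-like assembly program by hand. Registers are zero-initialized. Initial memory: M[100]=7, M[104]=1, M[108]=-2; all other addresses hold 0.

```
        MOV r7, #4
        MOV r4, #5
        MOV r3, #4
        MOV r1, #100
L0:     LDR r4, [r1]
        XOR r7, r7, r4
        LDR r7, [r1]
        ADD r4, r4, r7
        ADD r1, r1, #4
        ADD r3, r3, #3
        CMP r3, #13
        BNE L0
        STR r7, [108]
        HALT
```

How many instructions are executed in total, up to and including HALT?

MOV r7, #4 → r7=4
MOV r4, #5 → r4=5
MOV r3, #4 → r3=4
MOV r1, #100 → r1=100
LDR r4, [r1] → r4=M[100]=7
XOR r7, r7, r4 → r7=4^7=3
LDR r7, [r1] → r7=M[100]=7
ADD r4, r4, r7 → r4=7+7=14
ADD r1, r1, #4 → r1=100+4=104
ADD r3, r3, #3 → r3=4+3=7
CMP r3, #13  (cmp 7,13)
BNE L0: taken
LDR r4, [r1] → r4=M[104]=1
XOR r7, r7, r4 → r7=7^1=6
LDR r7, [r1] → r7=M[104]=1
ADD r4, r4, r7 → r4=1+1=2
ADD r1, r1, #4 → r1=104+4=108
ADD r3, r3, #3 → r3=7+3=10
CMP r3, #13  (cmp 10,13)
BNE L0: taken
LDR r4, [r1] → r4=M[108]=-2
XOR r7, r7, r4 → r7=1^(-2)=-1
LDR r7, [r1] → r7=M[108]=-2
ADD r4, r4, r7 → r4=(-2)+(-2)=-4
ADD r1, r1, #4 → r1=108+4=112
ADD r3, r3, #3 → r3=10+3=13
CMP r3, #13  (cmp 13,13)
BNE L0: not taken
STR r7, [108] → M[108]=-2
halt.
Total executed instructions: 30.

30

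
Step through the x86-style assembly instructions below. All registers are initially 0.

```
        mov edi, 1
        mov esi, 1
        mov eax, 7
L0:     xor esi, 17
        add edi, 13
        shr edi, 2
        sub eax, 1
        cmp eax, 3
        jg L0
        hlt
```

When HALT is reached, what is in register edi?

after mov edi, 1: edi=1
after mov esi, 1: esi=1
after mov eax, 7: eax=7
after xor esi, 17: esi=1^17=16
after add edi, 13: edi=1+13=14
after shr edi, 2: edi=14>>2=3
after sub eax, 1: eax=7-1=6
cmp eax, 3  (cmp 6,3)
jg L0: taken
after xor esi, 17: esi=16^17=1
after add edi, 13: edi=3+13=16
after shr edi, 2: edi=16>>2=4
after sub eax, 1: eax=6-1=5
cmp eax, 3  (cmp 5,3)
jg L0: taken
after xor esi, 17: esi=1^17=16
after add edi, 13: edi=4+13=17
after shr edi, 2: edi=17>>2=4
after sub eax, 1: eax=5-1=4
cmp eax, 3  (cmp 4,3)
jg L0: taken
after xor esi, 17: esi=16^17=1
after add edi, 13: edi=4+13=17
after shr edi, 2: edi=17>>2=4
after sub eax, 1: eax=4-1=3
cmp eax, 3  (cmp 3,3)
jg L0: not taken
halt.

4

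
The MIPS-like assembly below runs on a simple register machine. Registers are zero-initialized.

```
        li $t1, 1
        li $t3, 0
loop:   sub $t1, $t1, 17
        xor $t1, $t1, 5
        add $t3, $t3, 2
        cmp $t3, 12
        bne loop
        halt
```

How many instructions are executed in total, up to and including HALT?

33

after li $t1, 1: $t1=1
after li $t3, 0: $t3=0
after sub $t1, $t1, 17: $t1=1-17=-16
after xor $t1, $t1, 5: $t1=(-16)^5=-11
after add $t3, $t3, 2: $t3=0+2=2
cmp $t3, 12  (cmp 2,12)
bne loop: taken
after sub $t1, $t1, 17: $t1=(-11)-17=-28
after xor $t1, $t1, 5: $t1=(-28)^5=-31
after add $t3, $t3, 2: $t3=2+2=4
cmp $t3, 12  (cmp 4,12)
bne loop: taken
after sub $t1, $t1, 17: $t1=(-31)-17=-48
after xor $t1, $t1, 5: $t1=(-48)^5=-43
after add $t3, $t3, 2: $t3=4+2=6
cmp $t3, 12  (cmp 6,12)
bne loop: taken
after sub $t1, $t1, 17: $t1=(-43)-17=-60
after xor $t1, $t1, 5: $t1=(-60)^5=-63
after add $t3, $t3, 2: $t3=6+2=8
cmp $t3, 12  (cmp 8,12)
bne loop: taken
after sub $t1, $t1, 17: $t1=(-63)-17=-80
after xor $t1, $t1, 5: $t1=(-80)^5=-75
after add $t3, $t3, 2: $t3=8+2=10
cmp $t3, 12  (cmp 10,12)
bne loop: taken
after sub $t1, $t1, 17: $t1=(-75)-17=-92
after xor $t1, $t1, 5: $t1=(-92)^5=-95
after add $t3, $t3, 2: $t3=10+2=12
cmp $t3, 12  (cmp 12,12)
bne loop: not taken
halt.
Total executed instructions: 33.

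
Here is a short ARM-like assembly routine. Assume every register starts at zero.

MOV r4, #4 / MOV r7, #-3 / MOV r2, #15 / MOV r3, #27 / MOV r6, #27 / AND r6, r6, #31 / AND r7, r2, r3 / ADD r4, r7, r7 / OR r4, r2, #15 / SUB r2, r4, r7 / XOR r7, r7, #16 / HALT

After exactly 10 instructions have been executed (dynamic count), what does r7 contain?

11

after MOV r4, #4: r4=4
after MOV r7, #-3: r7=-3
after MOV r2, #15: r2=15
after MOV r3, #27: r3=27
after MOV r6, #27: r6=27
after AND r6, r6, #31: r6=27&31=27
after AND r7, r2, r3: r7=15&27=11
after ADD r4, r7, r7: r4=11+11=22
after OR r4, r2, #15: r4=15|15=15
after SUB r2, r4, r7: r2=15-11=4
After step 10: r7 = 11.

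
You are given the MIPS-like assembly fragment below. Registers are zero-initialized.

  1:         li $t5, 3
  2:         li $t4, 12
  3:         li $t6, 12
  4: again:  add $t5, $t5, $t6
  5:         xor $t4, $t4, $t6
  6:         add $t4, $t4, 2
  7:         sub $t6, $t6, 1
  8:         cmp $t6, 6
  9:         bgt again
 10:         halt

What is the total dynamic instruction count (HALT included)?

li $t5, 3 → $t5=3
li $t4, 12 → $t4=12
li $t6, 12 → $t6=12
add $t5, $t5, $t6 → $t5=3+12=15
xor $t4, $t4, $t6 → $t4=12^12=0
add $t4, $t4, 2 → $t4=0+2=2
sub $t6, $t6, 1 → $t6=12-1=11
cmp $t6, 6  (cmp 11,6)
bgt again: taken
add $t5, $t5, $t6 → $t5=15+11=26
xor $t4, $t4, $t6 → $t4=2^11=9
add $t4, $t4, 2 → $t4=9+2=11
sub $t6, $t6, 1 → $t6=11-1=10
cmp $t6, 6  (cmp 10,6)
bgt again: taken
add $t5, $t5, $t6 → $t5=26+10=36
xor $t4, $t4, $t6 → $t4=11^10=1
add $t4, $t4, 2 → $t4=1+2=3
sub $t6, $t6, 1 → $t6=10-1=9
cmp $t6, 6  (cmp 9,6)
bgt again: taken
add $t5, $t5, $t6 → $t5=36+9=45
xor $t4, $t4, $t6 → $t4=3^9=10
add $t4, $t4, 2 → $t4=10+2=12
sub $t6, $t6, 1 → $t6=9-1=8
cmp $t6, 6  (cmp 8,6)
bgt again: taken
add $t5, $t5, $t6 → $t5=45+8=53
xor $t4, $t4, $t6 → $t4=12^8=4
add $t4, $t4, 2 → $t4=4+2=6
sub $t6, $t6, 1 → $t6=8-1=7
cmp $t6, 6  (cmp 7,6)
bgt again: taken
add $t5, $t5, $t6 → $t5=53+7=60
xor $t4, $t4, $t6 → $t4=6^7=1
add $t4, $t4, 2 → $t4=1+2=3
sub $t6, $t6, 1 → $t6=7-1=6
cmp $t6, 6  (cmp 6,6)
bgt again: not taken
halt.
Total executed instructions: 40.

40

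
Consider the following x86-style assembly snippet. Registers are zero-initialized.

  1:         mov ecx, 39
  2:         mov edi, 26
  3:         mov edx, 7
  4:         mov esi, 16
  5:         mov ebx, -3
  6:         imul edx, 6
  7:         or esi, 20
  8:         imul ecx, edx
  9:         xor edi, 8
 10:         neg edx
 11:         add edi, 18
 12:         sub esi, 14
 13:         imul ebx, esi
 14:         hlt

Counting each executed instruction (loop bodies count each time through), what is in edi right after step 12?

ecx=39
edi=26
edx=7
esi=16
ebx=-3
edx=7*6=42
esi=16|20=20
ecx=39*42=1638
edi=26^8=18
edx=-(42)=-42
edi=18+18=36
esi=20-14=6
After step 12: edi = 36.

36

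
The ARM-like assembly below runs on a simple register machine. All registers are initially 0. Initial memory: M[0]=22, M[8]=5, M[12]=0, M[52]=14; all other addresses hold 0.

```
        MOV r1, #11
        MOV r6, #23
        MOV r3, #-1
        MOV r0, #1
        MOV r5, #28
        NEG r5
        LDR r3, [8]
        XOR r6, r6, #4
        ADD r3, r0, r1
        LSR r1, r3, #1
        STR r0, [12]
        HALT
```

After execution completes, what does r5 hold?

-28

r1=11
r6=23
r3=-1
r0=1
r5=28
r5=-(28)=-28
r3=M[8]=5
r6=23^4=19
r3=1+11=12
r1=12>>1=6
STR r0, [12] → M[12]=1
halt.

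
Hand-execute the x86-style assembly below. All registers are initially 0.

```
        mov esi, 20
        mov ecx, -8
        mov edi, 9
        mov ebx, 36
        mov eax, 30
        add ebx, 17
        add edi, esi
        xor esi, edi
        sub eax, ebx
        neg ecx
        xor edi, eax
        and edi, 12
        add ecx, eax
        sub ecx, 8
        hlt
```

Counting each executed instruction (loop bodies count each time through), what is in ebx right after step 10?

53

esi=20
ecx=-8
edi=9
ebx=36
eax=30
ebx=36+17=53
edi=9+20=29
esi=20^29=9
eax=30-53=-23
ecx=-(-8)=8
After step 10: ebx = 53.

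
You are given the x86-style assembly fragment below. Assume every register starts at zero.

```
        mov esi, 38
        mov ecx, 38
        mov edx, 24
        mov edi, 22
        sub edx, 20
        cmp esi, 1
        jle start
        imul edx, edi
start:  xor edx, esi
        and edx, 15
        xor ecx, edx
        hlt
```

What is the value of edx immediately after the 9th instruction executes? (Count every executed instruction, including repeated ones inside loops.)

126

mov esi, 38 → esi=38
mov ecx, 38 → ecx=38
mov edx, 24 → edx=24
mov edi, 22 → edi=22
sub edx, 20 → edx=24-20=4
cmp esi, 1  (cmp 38,1)
jle start: not taken
imul edx, edi → edx=4*22=88
xor edx, esi → edx=88^38=126
After step 9: edx = 126.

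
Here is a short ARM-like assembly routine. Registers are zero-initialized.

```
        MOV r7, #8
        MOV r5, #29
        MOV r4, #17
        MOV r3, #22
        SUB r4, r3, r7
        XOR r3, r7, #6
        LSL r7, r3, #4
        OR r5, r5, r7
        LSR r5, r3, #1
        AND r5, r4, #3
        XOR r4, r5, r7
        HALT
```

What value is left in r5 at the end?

2

r7=8
r5=29
r4=17
r3=22
r4=22-8=14
r3=8^6=14
r7=14<<4=224
r5=29|224=253
r5=14>>1=7
r5=14&3=2
r4=2^224=226
halt.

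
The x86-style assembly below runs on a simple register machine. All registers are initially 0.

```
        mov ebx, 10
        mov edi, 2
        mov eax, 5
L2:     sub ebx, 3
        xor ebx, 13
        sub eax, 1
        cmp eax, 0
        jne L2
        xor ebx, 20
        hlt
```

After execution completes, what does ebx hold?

30

ebx=10
edi=2
eax=5
ebx=10-3=7
ebx=7^13=10
eax=5-1=4
cmp eax, 0  (cmp 4,0)
jne L2: taken
ebx=10-3=7
ebx=7^13=10
eax=4-1=3
cmp eax, 0  (cmp 3,0)
jne L2: taken
ebx=10-3=7
ebx=7^13=10
eax=3-1=2
cmp eax, 0  (cmp 2,0)
jne L2: taken
ebx=10-3=7
ebx=7^13=10
eax=2-1=1
cmp eax, 0  (cmp 1,0)
jne L2: taken
ebx=10-3=7
ebx=7^13=10
eax=1-1=0
cmp eax, 0  (cmp 0,0)
jne L2: not taken
ebx=10^20=30
halt.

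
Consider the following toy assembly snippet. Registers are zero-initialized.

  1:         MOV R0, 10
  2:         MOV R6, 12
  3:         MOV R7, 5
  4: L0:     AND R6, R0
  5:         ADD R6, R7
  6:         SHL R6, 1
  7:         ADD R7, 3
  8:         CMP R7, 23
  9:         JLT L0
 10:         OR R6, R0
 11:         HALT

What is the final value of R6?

46

after MOV R0, 10: R0=10
after MOV R6, 12: R6=12
after MOV R7, 5: R7=5
after AND R6, R0: R6=12&10=8
after ADD R6, R7: R6=8+5=13
after SHL R6, 1: R6=13<<1=26
after ADD R7, 3: R7=5+3=8
CMP R7, 23  (cmp 8,23)
JLT L0: taken
after AND R6, R0: R6=26&10=10
after ADD R6, R7: R6=10+8=18
after SHL R6, 1: R6=18<<1=36
after ADD R7, 3: R7=8+3=11
CMP R7, 23  (cmp 11,23)
JLT L0: taken
after AND R6, R0: R6=36&10=0
after ADD R6, R7: R6=0+11=11
after SHL R6, 1: R6=11<<1=22
after ADD R7, 3: R7=11+3=14
CMP R7, 23  (cmp 14,23)
JLT L0: taken
after AND R6, R0: R6=22&10=2
after ADD R6, R7: R6=2+14=16
after SHL R6, 1: R6=16<<1=32
after ADD R7, 3: R7=14+3=17
CMP R7, 23  (cmp 17,23)
JLT L0: taken
after AND R6, R0: R6=32&10=0
after ADD R6, R7: R6=0+17=17
after SHL R6, 1: R6=17<<1=34
after ADD R7, 3: R7=17+3=20
CMP R7, 23  (cmp 20,23)
JLT L0: taken
after AND R6, R0: R6=34&10=2
after ADD R6, R7: R6=2+20=22
after SHL R6, 1: R6=22<<1=44
after ADD R7, 3: R7=20+3=23
CMP R7, 23  (cmp 23,23)
JLT L0: not taken
after OR R6, R0: R6=44|10=46
halt.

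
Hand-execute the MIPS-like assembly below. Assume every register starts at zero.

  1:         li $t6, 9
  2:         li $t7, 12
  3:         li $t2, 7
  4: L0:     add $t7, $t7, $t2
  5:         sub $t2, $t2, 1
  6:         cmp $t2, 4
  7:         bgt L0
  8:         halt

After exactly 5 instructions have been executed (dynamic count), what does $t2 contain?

li $t6, 9 → $t6=9
li $t7, 12 → $t7=12
li $t2, 7 → $t2=7
add $t7, $t7, $t2 → $t7=12+7=19
sub $t2, $t2, 1 → $t2=7-1=6
After step 5: $t2 = 6.

6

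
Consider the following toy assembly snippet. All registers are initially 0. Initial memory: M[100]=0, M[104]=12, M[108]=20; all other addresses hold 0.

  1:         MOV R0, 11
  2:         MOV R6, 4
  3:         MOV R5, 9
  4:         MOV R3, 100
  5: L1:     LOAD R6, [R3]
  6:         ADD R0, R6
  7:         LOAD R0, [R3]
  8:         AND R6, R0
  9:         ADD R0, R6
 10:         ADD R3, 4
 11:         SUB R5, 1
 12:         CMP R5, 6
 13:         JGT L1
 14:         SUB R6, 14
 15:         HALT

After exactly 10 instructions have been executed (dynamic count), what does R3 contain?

104

R0=11
R6=4
R5=9
R3=100
R6=M[100]=0
R0=11+0=11
R0=M[100]=0
R6=0&0=0
R0=0+0=0
R3=100+4=104
After step 10: R3 = 104.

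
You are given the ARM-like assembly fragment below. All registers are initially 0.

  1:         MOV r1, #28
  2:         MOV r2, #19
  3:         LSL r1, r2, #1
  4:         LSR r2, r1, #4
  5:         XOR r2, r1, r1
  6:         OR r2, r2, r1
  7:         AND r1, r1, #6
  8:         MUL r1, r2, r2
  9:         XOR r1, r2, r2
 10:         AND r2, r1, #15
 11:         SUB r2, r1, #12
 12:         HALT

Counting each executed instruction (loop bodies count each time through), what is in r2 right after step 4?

r1=28
r2=19
r1=19<<1=38
r2=38>>4=2
After step 4: r2 = 2.

2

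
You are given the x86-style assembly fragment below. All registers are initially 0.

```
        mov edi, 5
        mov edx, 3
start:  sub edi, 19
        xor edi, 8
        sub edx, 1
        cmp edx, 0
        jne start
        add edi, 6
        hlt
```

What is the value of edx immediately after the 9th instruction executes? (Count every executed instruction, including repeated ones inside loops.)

after mov edi, 5: edi=5
after mov edx, 3: edx=3
after sub edi, 19: edi=5-19=-14
after xor edi, 8: edi=(-14)^8=-6
after sub edx, 1: edx=3-1=2
cmp edx, 0  (cmp 2,0)
jne start: taken
after sub edi, 19: edi=(-6)-19=-25
after xor edi, 8: edi=(-25)^8=-17
After step 9: edx = 2.

2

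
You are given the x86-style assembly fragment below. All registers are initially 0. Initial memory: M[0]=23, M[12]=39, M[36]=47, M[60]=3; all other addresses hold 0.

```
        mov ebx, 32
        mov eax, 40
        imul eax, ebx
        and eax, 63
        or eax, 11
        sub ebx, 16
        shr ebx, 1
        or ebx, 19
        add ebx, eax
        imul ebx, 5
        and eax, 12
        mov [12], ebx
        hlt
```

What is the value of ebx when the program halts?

ebx=32
eax=40
eax=40*32=1280
eax=1280&63=0
eax=0|11=11
ebx=32-16=16
ebx=16>>1=8
ebx=8|19=27
ebx=27+11=38
ebx=38*5=190
eax=11&12=8
mov [12], ebx → M[12]=190
halt.

190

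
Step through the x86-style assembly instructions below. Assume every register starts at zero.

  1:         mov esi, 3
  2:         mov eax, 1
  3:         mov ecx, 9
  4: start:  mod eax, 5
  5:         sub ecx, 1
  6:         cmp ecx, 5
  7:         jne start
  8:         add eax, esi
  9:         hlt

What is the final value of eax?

mov esi, 3 → esi=3
mov eax, 1 → eax=1
mov ecx, 9 → ecx=9
mod eax, 5 → eax=1%5=1
sub ecx, 1 → ecx=9-1=8
cmp ecx, 5  (cmp 8,5)
jne start: taken
mod eax, 5 → eax=1%5=1
sub ecx, 1 → ecx=8-1=7
cmp ecx, 5  (cmp 7,5)
jne start: taken
mod eax, 5 → eax=1%5=1
sub ecx, 1 → ecx=7-1=6
cmp ecx, 5  (cmp 6,5)
jne start: taken
mod eax, 5 → eax=1%5=1
sub ecx, 1 → ecx=6-1=5
cmp ecx, 5  (cmp 5,5)
jne start: not taken
add eax, esi → eax=1+3=4
halt.

4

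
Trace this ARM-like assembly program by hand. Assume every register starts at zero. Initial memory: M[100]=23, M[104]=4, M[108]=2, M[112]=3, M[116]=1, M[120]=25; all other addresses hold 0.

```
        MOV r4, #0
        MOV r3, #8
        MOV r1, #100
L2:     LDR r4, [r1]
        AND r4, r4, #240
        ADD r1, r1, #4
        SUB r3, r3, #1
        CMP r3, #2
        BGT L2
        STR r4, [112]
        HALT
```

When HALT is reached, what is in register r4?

MOV r4, #0 → r4=0
MOV r3, #8 → r3=8
MOV r1, #100 → r1=100
LDR r4, [r1] → r4=M[100]=23
AND r4, r4, #240 → r4=23&240=16
ADD r1, r1, #4 → r1=100+4=104
SUB r3, r3, #1 → r3=8-1=7
CMP r3, #2  (cmp 7,2)
BGT L2: taken
LDR r4, [r1] → r4=M[104]=4
AND r4, r4, #240 → r4=4&240=0
ADD r1, r1, #4 → r1=104+4=108
SUB r3, r3, #1 → r3=7-1=6
CMP r3, #2  (cmp 6,2)
BGT L2: taken
LDR r4, [r1] → r4=M[108]=2
AND r4, r4, #240 → r4=2&240=0
ADD r1, r1, #4 → r1=108+4=112
SUB r3, r3, #1 → r3=6-1=5
CMP r3, #2  (cmp 5,2)
BGT L2: taken
LDR r4, [r1] → r4=M[112]=3
AND r4, r4, #240 → r4=3&240=0
ADD r1, r1, #4 → r1=112+4=116
SUB r3, r3, #1 → r3=5-1=4
CMP r3, #2  (cmp 4,2)
BGT L2: taken
LDR r4, [r1] → r4=M[116]=1
AND r4, r4, #240 → r4=1&240=0
ADD r1, r1, #4 → r1=116+4=120
SUB r3, r3, #1 → r3=4-1=3
CMP r3, #2  (cmp 3,2)
BGT L2: taken
LDR r4, [r1] → r4=M[120]=25
AND r4, r4, #240 → r4=25&240=16
ADD r1, r1, #4 → r1=120+4=124
SUB r3, r3, #1 → r3=3-1=2
CMP r3, #2  (cmp 2,2)
BGT L2: not taken
STR r4, [112] → M[112]=16
halt.

16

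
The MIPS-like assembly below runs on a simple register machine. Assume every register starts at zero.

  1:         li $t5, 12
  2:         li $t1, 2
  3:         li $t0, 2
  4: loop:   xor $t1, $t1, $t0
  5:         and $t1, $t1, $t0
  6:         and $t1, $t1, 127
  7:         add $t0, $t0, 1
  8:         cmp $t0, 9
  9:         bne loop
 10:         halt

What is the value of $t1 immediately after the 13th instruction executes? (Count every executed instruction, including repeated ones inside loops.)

3

li $t5, 12 → $t5=12
li $t1, 2 → $t1=2
li $t0, 2 → $t0=2
xor $t1, $t1, $t0 → $t1=2^2=0
and $t1, $t1, $t0 → $t1=0&2=0
and $t1, $t1, 127 → $t1=0&127=0
add $t0, $t0, 1 → $t0=2+1=3
cmp $t0, 9  (cmp 3,9)
bne loop: taken
xor $t1, $t1, $t0 → $t1=0^3=3
and $t1, $t1, $t0 → $t1=3&3=3
and $t1, $t1, 127 → $t1=3&127=3
add $t0, $t0, 1 → $t0=3+1=4
After step 13: $t1 = 3.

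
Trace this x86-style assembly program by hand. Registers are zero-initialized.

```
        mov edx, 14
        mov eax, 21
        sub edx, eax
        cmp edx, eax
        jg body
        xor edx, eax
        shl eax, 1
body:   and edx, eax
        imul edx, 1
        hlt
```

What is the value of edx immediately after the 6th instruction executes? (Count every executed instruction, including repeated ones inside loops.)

-20

mov edx, 14 → edx=14
mov eax, 21 → eax=21
sub edx, eax → edx=14-21=-7
cmp edx, eax  (cmp -7,21)
jg body: not taken
xor edx, eax → edx=(-7)^21=-20
After step 6: edx = -20.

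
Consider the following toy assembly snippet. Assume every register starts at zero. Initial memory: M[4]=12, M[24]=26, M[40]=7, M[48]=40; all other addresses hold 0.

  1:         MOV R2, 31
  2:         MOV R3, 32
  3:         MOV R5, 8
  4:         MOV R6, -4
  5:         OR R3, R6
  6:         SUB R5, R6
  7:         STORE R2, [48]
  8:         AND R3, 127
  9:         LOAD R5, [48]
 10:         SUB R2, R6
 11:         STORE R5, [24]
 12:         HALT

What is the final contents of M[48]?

31

MOV R2, 31 → R2=31
MOV R3, 32 → R3=32
MOV R5, 8 → R5=8
MOV R6, -4 → R6=-4
OR R3, R6 → R3=32|(-4)=-4
SUB R5, R6 → R5=8-(-4)=12
STORE R2, [48] → M[48]=31
AND R3, 127 → R3=(-4)&127=124
LOAD R5, [48] → R5=M[48]=31
SUB R2, R6 → R2=31-(-4)=35
STORE R5, [24] → M[24]=31
halt.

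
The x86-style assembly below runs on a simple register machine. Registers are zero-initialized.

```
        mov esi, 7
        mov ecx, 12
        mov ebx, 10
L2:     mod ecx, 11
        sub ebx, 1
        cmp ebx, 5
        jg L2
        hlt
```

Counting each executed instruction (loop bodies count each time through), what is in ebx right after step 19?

mov esi, 7 → esi=7
mov ecx, 12 → ecx=12
mov ebx, 10 → ebx=10
mod ecx, 11 → ecx=12%11=1
sub ebx, 1 → ebx=10-1=9
cmp ebx, 5  (cmp 9,5)
jg L2: taken
mod ecx, 11 → ecx=1%11=1
sub ebx, 1 → ebx=9-1=8
cmp ebx, 5  (cmp 8,5)
jg L2: taken
mod ecx, 11 → ecx=1%11=1
sub ebx, 1 → ebx=8-1=7
cmp ebx, 5  (cmp 7,5)
jg L2: taken
mod ecx, 11 → ecx=1%11=1
sub ebx, 1 → ebx=7-1=6
cmp ebx, 5  (cmp 6,5)
jg L2: taken
After step 19: ebx = 6.

6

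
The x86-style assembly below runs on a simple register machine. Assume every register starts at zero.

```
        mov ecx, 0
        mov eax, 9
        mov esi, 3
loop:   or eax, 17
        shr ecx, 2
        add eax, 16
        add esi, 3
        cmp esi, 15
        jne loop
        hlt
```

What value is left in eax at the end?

137

mov ecx, 0 → ecx=0
mov eax, 9 → eax=9
mov esi, 3 → esi=3
or eax, 17 → eax=9|17=25
shr ecx, 2 → ecx=0>>2=0
add eax, 16 → eax=25+16=41
add esi, 3 → esi=3+3=6
cmp esi, 15  (cmp 6,15)
jne loop: taken
or eax, 17 → eax=41|17=57
shr ecx, 2 → ecx=0>>2=0
add eax, 16 → eax=57+16=73
add esi, 3 → esi=6+3=9
cmp esi, 15  (cmp 9,15)
jne loop: taken
or eax, 17 → eax=73|17=89
shr ecx, 2 → ecx=0>>2=0
add eax, 16 → eax=89+16=105
add esi, 3 → esi=9+3=12
cmp esi, 15  (cmp 12,15)
jne loop: taken
or eax, 17 → eax=105|17=121
shr ecx, 2 → ecx=0>>2=0
add eax, 16 → eax=121+16=137
add esi, 3 → esi=12+3=15
cmp esi, 15  (cmp 15,15)
jne loop: not taken
halt.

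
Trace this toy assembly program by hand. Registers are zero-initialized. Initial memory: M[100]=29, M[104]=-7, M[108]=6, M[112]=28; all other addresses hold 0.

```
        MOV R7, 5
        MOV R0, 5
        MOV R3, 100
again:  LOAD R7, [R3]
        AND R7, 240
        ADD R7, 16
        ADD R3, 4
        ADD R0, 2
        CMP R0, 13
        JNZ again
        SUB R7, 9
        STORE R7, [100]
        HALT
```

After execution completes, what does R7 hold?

23

MOV R7, 5 → R7=5
MOV R0, 5 → R0=5
MOV R3, 100 → R3=100
LOAD R7, [R3] → R7=M[100]=29
AND R7, 240 → R7=29&240=16
ADD R7, 16 → R7=16+16=32
ADD R3, 4 → R3=100+4=104
ADD R0, 2 → R0=5+2=7
CMP R0, 13  (cmp 7,13)
JNZ again: taken
LOAD R7, [R3] → R7=M[104]=-7
AND R7, 240 → R7=(-7)&240=240
ADD R7, 16 → R7=240+16=256
ADD R3, 4 → R3=104+4=108
ADD R0, 2 → R0=7+2=9
CMP R0, 13  (cmp 9,13)
JNZ again: taken
LOAD R7, [R3] → R7=M[108]=6
AND R7, 240 → R7=6&240=0
ADD R7, 16 → R7=0+16=16
ADD R3, 4 → R3=108+4=112
ADD R0, 2 → R0=9+2=11
CMP R0, 13  (cmp 11,13)
JNZ again: taken
LOAD R7, [R3] → R7=M[112]=28
AND R7, 240 → R7=28&240=16
ADD R7, 16 → R7=16+16=32
ADD R3, 4 → R3=112+4=116
ADD R0, 2 → R0=11+2=13
CMP R0, 13  (cmp 13,13)
JNZ again: not taken
SUB R7, 9 → R7=32-9=23
STORE R7, [100] → M[100]=23
halt.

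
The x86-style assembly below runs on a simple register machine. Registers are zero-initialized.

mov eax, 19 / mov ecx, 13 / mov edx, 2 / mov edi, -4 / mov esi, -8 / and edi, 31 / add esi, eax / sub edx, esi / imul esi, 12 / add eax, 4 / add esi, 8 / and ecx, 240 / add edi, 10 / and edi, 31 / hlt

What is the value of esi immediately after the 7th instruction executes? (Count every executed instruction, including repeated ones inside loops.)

11

eax=19
ecx=13
edx=2
edi=-4
esi=-8
edi=(-4)&31=28
esi=(-8)+19=11
After step 7: esi = 11.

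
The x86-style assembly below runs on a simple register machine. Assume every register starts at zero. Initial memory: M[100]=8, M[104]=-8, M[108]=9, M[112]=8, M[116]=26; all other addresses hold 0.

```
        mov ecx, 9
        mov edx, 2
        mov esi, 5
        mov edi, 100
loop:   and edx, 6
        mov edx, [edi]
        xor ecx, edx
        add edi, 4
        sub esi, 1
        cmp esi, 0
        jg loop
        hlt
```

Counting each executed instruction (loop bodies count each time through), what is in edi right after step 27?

mov ecx, 9 → ecx=9
mov edx, 2 → edx=2
mov esi, 5 → esi=5
mov edi, 100 → edi=100
and edx, 6 → edx=2&6=2
mov edx, [edi] → edx=M[100]=8
xor ecx, edx → ecx=9^8=1
add edi, 4 → edi=100+4=104
sub esi, 1 → esi=5-1=4
cmp esi, 0  (cmp 4,0)
jg loop: taken
and edx, 6 → edx=8&6=0
mov edx, [edi] → edx=M[104]=-8
xor ecx, edx → ecx=1^(-8)=-7
add edi, 4 → edi=104+4=108
sub esi, 1 → esi=4-1=3
cmp esi, 0  (cmp 3,0)
jg loop: taken
and edx, 6 → edx=(-8)&6=0
mov edx, [edi] → edx=M[108]=9
xor ecx, edx → ecx=(-7)^9=-16
add edi, 4 → edi=108+4=112
sub esi, 1 → esi=3-1=2
cmp esi, 0  (cmp 2,0)
jg loop: taken
and edx, 6 → edx=9&6=0
mov edx, [edi] → edx=M[112]=8
After step 27: edi = 112.

112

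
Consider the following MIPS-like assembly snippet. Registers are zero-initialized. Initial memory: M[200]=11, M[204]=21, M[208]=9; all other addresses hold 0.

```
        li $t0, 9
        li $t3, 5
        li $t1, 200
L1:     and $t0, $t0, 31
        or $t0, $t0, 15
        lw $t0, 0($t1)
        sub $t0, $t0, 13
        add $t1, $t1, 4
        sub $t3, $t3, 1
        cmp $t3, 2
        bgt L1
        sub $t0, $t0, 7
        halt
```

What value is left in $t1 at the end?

li $t0, 9 → $t0=9
li $t3, 5 → $t3=5
li $t1, 200 → $t1=200
and $t0, $t0, 31 → $t0=9&31=9
or $t0, $t0, 15 → $t0=9|15=15
lw $t0, 0($t1) → $t0=M[200]=11
sub $t0, $t0, 13 → $t0=11-13=-2
add $t1, $t1, 4 → $t1=200+4=204
sub $t3, $t3, 1 → $t3=5-1=4
cmp $t3, 2  (cmp 4,2)
bgt L1: taken
and $t0, $t0, 31 → $t0=(-2)&31=30
or $t0, $t0, 15 → $t0=30|15=31
lw $t0, 0($t1) → $t0=M[204]=21
sub $t0, $t0, 13 → $t0=21-13=8
add $t1, $t1, 4 → $t1=204+4=208
sub $t3, $t3, 1 → $t3=4-1=3
cmp $t3, 2  (cmp 3,2)
bgt L1: taken
and $t0, $t0, 31 → $t0=8&31=8
or $t0, $t0, 15 → $t0=8|15=15
lw $t0, 0($t1) → $t0=M[208]=9
sub $t0, $t0, 13 → $t0=9-13=-4
add $t1, $t1, 4 → $t1=208+4=212
sub $t3, $t3, 1 → $t3=3-1=2
cmp $t3, 2  (cmp 2,2)
bgt L1: not taken
sub $t0, $t0, 7 → $t0=(-4)-7=-11
halt.

212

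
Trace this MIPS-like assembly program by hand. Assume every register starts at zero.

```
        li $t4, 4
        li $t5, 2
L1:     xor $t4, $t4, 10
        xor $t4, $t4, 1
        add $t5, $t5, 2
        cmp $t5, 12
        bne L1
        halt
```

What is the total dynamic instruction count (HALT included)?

$t4=4
$t5=2
$t4=4^10=14
$t4=14^1=15
$t5=2+2=4
cmp $t5, 12  (cmp 4,12)
bne L1: taken
$t4=15^10=5
$t4=5^1=4
$t5=4+2=6
cmp $t5, 12  (cmp 6,12)
bne L1: taken
$t4=4^10=14
$t4=14^1=15
$t5=6+2=8
cmp $t5, 12  (cmp 8,12)
bne L1: taken
$t4=15^10=5
$t4=5^1=4
$t5=8+2=10
cmp $t5, 12  (cmp 10,12)
bne L1: taken
$t4=4^10=14
$t4=14^1=15
$t5=10+2=12
cmp $t5, 12  (cmp 12,12)
bne L1: not taken
halt.
Total executed instructions: 28.

28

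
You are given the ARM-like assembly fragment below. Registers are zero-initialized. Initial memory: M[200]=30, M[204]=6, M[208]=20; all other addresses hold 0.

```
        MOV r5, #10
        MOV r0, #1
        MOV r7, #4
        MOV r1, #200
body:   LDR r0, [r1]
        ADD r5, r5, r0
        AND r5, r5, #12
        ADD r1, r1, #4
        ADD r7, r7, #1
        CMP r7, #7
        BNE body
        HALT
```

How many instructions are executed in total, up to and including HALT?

after MOV r5, #10: r5=10
after MOV r0, #1: r0=1
after MOV r7, #4: r7=4
after MOV r1, #200: r1=200
after LDR r0, [r1]: r0=M[200]=30
after ADD r5, r5, r0: r5=10+30=40
after AND r5, r5, #12: r5=40&12=8
after ADD r1, r1, #4: r1=200+4=204
after ADD r7, r7, #1: r7=4+1=5
CMP r7, #7  (cmp 5,7)
BNE body: taken
after LDR r0, [r1]: r0=M[204]=6
after ADD r5, r5, r0: r5=8+6=14
after AND r5, r5, #12: r5=14&12=12
after ADD r1, r1, #4: r1=204+4=208
after ADD r7, r7, #1: r7=5+1=6
CMP r7, #7  (cmp 6,7)
BNE body: taken
after LDR r0, [r1]: r0=M[208]=20
after ADD r5, r5, r0: r5=12+20=32
after AND r5, r5, #12: r5=32&12=0
after ADD r1, r1, #4: r1=208+4=212
after ADD r7, r7, #1: r7=6+1=7
CMP r7, #7  (cmp 7,7)
BNE body: not taken
halt.
Total executed instructions: 26.

26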